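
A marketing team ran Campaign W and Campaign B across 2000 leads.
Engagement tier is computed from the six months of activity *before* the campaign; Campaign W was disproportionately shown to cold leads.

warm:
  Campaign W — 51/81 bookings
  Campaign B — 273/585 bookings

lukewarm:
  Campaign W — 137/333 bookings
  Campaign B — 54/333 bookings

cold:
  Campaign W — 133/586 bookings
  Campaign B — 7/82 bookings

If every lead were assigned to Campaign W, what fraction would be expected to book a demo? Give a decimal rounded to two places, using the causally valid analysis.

0.42

Campaign W is higher inside every engagement tier stratum but Campaign B is higher in aggregate. Whether to stratify depends on how engagement tier relates to the campaign.
Engagement tier is set before the campaign has any effect — it is not caused by the campaign — and it independently drives the outcome. That makes it a confounder, so the causal comparison is within engagement tier levels.
Standardising Campaign W to the population engagement tier mix: 0.333·51/81 + 0.333·137/333 + 0.334·133/586 = 0.422.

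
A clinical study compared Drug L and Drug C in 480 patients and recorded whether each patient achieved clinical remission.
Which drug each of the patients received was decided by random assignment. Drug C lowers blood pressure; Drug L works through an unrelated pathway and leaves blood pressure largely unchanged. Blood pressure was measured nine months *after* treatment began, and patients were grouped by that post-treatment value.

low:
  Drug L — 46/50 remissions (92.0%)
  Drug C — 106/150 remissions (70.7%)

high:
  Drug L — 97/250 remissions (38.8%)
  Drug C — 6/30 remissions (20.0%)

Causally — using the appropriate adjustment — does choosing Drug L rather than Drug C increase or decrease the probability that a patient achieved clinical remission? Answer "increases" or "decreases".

Within every blood pressure level Drug L has the higher rate, yet pooled Drug C does — Simpson's reversal.
Because the drug influences blood pressure, blood pressure is a post-treatment mediator, not a confounder. Stratifying on it would bias the estimate; the causal effect is the crude pooled difference.
Pooled: Drug L 47.7% vs Drug C 62.2%; Drug C is higher overall.

decreases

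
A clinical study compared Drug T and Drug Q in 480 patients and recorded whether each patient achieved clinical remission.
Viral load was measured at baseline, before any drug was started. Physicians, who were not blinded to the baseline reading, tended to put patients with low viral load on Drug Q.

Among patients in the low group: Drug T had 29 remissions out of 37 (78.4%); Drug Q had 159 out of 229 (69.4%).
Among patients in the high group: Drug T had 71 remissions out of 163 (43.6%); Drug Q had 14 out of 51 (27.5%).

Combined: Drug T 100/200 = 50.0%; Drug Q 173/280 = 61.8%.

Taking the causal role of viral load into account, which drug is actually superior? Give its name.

The viral load-specific comparison favours Drug T throughout, but the pooled figures favour Drug Q. The question is whether to condition on viral load.
Viral load is set before the drug has any effect — it is not caused by the drug — and it independently drives the outcome. That makes it a confounder, so the causal comparison is within viral load levels.
Within each level — low: 78.4% vs 69.4%; high: 43.6% vs 27.5% — Drug T is higher every time.

Drug T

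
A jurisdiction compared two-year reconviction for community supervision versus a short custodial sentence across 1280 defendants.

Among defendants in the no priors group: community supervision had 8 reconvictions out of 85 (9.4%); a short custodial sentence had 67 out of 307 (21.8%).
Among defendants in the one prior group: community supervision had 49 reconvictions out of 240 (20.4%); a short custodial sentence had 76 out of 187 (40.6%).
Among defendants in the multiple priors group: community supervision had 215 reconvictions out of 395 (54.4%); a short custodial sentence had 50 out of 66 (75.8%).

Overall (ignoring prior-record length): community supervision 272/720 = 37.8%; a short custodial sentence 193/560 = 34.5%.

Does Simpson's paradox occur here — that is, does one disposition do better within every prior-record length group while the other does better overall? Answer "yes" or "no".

yes

Within each prior-record length level (no priors 9.4% vs 21.8%; one prior 20.4% vs 40.6%; multiple priors 54.4% vs 75.8%), community supervision has the lower rate every time. Pooled: 37.8% vs 34.5% — a short custodial sentence has the lower rate overall. The two comparisons disagree.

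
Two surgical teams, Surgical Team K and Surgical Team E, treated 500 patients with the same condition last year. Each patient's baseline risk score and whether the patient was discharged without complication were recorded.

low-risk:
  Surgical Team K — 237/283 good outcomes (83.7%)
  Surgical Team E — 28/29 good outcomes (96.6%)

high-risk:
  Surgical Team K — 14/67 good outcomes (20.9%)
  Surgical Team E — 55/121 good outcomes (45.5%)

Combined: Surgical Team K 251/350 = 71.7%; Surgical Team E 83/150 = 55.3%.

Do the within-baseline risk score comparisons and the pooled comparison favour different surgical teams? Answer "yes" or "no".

yes

Within each baseline risk score level (low-risk 83.7% vs 96.6%; high-risk 20.9% vs 45.5%), Surgical Team E has the higher rate every time. Pooled: 71.7% vs 55.3% — Surgical Team K has the higher rate overall. The two comparisons disagree.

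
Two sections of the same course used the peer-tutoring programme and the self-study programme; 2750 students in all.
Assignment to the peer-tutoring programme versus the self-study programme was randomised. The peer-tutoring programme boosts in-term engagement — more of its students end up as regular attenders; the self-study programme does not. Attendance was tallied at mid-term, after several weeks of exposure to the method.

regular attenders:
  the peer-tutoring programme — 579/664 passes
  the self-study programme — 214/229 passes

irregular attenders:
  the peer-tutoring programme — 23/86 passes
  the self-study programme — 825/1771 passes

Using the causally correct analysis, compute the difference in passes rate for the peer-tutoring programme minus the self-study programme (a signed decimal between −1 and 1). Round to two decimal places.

+0.28

The stratified and pooled comparisons disagree (the self-study programme wins within each mid-term attendance; the peer-tutoring programme wins overall), so the answer turns on the causal role of mid-term attendance.
Mid-term attendance is downstream of the teaching method. One should not condition on a consequence of treatment, so the overall rates are the right comparison.
The causal difference is the pooled difference: 0.803 − 0.519 = +0.283.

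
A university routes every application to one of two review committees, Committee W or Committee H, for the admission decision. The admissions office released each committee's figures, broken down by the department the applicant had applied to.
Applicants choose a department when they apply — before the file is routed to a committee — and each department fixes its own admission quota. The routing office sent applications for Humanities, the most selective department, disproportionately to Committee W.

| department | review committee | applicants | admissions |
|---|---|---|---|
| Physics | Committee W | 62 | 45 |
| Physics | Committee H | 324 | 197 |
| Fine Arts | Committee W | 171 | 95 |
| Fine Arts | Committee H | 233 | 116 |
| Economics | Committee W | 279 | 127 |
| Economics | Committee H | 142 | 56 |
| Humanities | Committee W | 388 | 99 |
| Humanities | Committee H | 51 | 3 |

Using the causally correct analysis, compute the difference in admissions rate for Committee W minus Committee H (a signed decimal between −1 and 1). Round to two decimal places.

+0.11

Committee W is higher inside every department stratum but Committee H is higher in aggregate. Whether to stratify depends on how department relates to the review committee.
Department satisfies the back-door criterion: it is not a descendant of the review committee, and it blocks the spurious path from review committee to outcome. Adjusting for it (i.e., using the within-department rates) gives the causal effect.
Adjusting over the population distribution of department: 0.234·(0.726−0.608) + 0.245·(0.556−0.498) + 0.255·(0.455−0.394) + 0.266·(0.255−0.059) = +0.109.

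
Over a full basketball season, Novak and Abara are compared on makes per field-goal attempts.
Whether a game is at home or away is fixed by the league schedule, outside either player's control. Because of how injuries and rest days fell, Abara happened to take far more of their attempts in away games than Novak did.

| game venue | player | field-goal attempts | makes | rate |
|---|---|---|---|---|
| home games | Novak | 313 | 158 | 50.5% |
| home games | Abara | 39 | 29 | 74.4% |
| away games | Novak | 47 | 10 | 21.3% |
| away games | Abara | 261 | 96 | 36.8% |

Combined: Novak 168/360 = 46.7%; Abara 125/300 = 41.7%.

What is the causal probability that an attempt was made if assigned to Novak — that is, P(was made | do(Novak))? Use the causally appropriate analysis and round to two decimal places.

0.37

Within every game venue level Abara has the higher rate, yet pooled Novak does — Simpson's reversal.
The imbalance in game venue arose from how field-goal attempts were allocated, not from anything the player did; and game venue independently affects the outcome. The pooled gap is confounded — condition on game venue.
Standardising Novak to the population game venue mix: 0.533·158/313 + 0.467·10/47 = 0.369.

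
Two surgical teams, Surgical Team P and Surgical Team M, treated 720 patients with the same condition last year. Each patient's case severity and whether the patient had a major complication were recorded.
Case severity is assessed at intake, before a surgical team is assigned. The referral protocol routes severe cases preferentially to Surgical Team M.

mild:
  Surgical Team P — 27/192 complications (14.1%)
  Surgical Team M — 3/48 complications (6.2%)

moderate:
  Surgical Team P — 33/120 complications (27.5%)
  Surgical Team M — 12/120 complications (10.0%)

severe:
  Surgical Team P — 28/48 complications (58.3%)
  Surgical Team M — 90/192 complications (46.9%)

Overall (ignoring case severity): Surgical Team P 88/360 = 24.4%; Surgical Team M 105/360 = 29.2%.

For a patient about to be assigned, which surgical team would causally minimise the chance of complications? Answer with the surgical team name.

Surgical Team M is lower inside every case severity stratum but Surgical Team P is lower in aggregate. Whether to stratify depends on how case severity relates to the surgical team.
Here case severity is a common cause — it drives both which surgical team a case falls under and the outcome. The crude comparison mixes populations; the stratum-specific rates are the causally relevant ones.
Within each level — mild: 14.1% vs 6.2%; moderate: 27.5% vs 10.0%; severe: 58.3% vs 46.9% — Surgical Team M is lower every time.

Surgical Team M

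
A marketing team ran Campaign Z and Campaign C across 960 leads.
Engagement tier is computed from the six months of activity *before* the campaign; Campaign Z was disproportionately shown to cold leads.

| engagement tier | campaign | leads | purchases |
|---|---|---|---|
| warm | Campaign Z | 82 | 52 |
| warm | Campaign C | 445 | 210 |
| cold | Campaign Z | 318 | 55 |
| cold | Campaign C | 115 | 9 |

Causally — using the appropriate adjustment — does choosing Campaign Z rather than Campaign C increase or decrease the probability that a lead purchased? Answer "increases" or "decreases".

The stratified and pooled comparisons disagree (Campaign Z wins within each engagement tier; Campaign C wins overall), so the answer turns on the causal role of engagement tier.
Nothing the campaign does changes engagement tier; the imbalance is an allocation artefact. With engagement tier also predicting the outcome, the pooled figure is confounded, and the within-stratum comparison is the causal one.
Within each level — warm: 63.4% vs 47.2%; cold: 17.3% vs 7.8% — Campaign Z is higher every time.

increases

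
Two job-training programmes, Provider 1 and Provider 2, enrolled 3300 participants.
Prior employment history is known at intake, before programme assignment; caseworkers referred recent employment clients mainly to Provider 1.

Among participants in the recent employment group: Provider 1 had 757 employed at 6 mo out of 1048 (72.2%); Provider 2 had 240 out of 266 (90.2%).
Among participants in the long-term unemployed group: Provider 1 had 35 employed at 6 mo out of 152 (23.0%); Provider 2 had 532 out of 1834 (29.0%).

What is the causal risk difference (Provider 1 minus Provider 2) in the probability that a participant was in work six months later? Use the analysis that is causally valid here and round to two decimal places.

-0.11

Within every prior employment history level Provider 2 has the higher rate, yet pooled Provider 1 does — Simpson's reversal.
Prior employment history satisfies the back-door criterion: it is not a descendant of the programme, and it blocks the spurious path from programme to outcome. Adjusting for it (i.e., using the within-prior employment history rates) gives the causal effect.
Adjusting over the population distribution of prior employment history: 0.398·(0.722−0.902) + 0.602·(0.230−0.290) = -0.108.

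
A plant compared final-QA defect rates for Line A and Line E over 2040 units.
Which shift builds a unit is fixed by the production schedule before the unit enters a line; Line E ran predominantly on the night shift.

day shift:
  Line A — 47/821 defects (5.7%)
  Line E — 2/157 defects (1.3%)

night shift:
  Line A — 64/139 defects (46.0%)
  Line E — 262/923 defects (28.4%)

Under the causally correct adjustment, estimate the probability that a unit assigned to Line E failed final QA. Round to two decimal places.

0.15

Nothing the line does changes shift; the imbalance is an allocation artefact. With shift also predicting the outcome, the pooled figure is confounded, and the within-stratum comparison is the causal one.
Standardising Line E to the population shift mix: 0.479·2/157 + 0.521·262/923 = 0.154.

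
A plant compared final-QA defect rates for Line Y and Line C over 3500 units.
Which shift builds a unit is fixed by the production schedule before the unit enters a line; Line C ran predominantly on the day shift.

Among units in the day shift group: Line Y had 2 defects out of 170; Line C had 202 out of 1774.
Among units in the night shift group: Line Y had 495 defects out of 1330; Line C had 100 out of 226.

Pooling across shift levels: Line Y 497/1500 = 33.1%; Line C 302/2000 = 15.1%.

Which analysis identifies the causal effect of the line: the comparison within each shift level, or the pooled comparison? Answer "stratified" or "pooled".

stratified

Line Y is lower inside every shift stratum but Line C is lower in aggregate. Whether to stratify depends on how shift relates to the line.
The imbalance in shift arose from how units were allocated, not from anything the line did; and shift independently affects the outcome. The pooled gap is confounded — condition on shift.
Within each level — day shift: 1.2% vs 11.4%; night shift: 37.2% vs 44.2% — Line Y is lower every time.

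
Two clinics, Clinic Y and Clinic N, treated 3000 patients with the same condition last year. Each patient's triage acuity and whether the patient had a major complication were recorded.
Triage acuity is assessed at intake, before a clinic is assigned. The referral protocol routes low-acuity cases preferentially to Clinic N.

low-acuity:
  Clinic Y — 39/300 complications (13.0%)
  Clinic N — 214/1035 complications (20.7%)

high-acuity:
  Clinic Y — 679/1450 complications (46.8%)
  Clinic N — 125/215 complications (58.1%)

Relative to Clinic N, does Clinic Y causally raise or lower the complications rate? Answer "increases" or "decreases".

decreases

Triage acuity is set before the clinic has any effect — it is not caused by the clinic — and it independently drives the outcome. That makes it a confounder, so the causal comparison is within triage acuity levels.
Within each level — low-acuity: 13.0% vs 20.7%; high-acuity: 46.8% vs 58.1% — Clinic Y is lower every time.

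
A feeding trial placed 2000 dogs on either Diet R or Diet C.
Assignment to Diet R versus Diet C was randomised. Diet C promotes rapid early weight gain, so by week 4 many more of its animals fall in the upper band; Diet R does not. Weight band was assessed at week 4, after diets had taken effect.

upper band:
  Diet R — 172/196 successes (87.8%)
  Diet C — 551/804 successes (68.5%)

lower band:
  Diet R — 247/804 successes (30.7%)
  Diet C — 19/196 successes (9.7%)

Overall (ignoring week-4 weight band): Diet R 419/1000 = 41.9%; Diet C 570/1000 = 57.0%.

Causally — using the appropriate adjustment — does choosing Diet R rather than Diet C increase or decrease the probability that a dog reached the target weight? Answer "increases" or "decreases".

decreases

Week-4 weight band is downstream of the diet. One should not condition on a consequence of treatment, so the overall rates are the right comparison.
Pooled: Diet R 41.9% vs Diet C 57.0%; Diet C is higher overall.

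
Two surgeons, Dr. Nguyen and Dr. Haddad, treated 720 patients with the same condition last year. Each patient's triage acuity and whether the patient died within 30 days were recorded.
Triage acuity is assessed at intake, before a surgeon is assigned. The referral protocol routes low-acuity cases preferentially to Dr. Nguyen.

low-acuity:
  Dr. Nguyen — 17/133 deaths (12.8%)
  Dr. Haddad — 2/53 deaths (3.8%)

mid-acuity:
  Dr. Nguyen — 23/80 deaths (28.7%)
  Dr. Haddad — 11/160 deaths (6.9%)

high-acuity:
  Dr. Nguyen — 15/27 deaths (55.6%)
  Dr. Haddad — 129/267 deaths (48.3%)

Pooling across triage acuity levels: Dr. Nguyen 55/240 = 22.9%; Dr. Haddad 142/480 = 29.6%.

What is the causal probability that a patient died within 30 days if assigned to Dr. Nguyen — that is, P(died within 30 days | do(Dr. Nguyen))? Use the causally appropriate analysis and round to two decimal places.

0.36

Dr. Haddad is lower inside every triage acuity stratum but Dr. Nguyen is lower in aggregate. Whether to stratify depends on how triage acuity relates to the surgeon.
Triage acuity is set before the surgeon has any effect — it is not caused by the surgeon — and it independently drives the outcome. That makes it a confounder, so the causal comparison is within triage acuity levels.
Standardising Dr. Nguyen to the population triage acuity mix: 0.258·17/133 + 0.333·23/80 + 0.408·15/27 = 0.356.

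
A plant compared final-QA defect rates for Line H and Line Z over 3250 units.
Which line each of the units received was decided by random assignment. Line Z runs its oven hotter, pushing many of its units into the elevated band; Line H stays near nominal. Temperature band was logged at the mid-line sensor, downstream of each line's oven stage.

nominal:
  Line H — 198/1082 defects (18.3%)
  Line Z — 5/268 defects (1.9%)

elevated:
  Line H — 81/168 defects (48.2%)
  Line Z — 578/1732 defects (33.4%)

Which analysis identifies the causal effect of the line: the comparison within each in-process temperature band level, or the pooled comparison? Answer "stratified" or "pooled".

In-process temperature band is recorded after the line and is itself shifted by it — it sits on the causal path from line to outcome. Conditioning on a mediator would strip out part of the effect we want; the pooled comparison gives the total causal effect.
Pooled: Line H 22.3% vs Line Z 29.1%; Line H is lower overall.

pooled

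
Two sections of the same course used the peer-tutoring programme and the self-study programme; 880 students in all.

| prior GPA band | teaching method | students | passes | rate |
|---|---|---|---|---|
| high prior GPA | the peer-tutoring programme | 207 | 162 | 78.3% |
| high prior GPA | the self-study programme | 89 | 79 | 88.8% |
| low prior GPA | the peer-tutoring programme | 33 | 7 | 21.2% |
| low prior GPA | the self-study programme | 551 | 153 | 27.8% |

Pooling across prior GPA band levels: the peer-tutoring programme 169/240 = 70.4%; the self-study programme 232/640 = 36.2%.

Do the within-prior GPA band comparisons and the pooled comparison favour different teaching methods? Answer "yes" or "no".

Within each prior GPA band level (high prior GPA 78.3% vs 88.8%; low prior GPA 21.2% vs 27.8%), the self-study programme has the higher rate every time. Pooled: 70.4% vs 36.2% — the peer-tutoring programme has the higher rate overall. The two comparisons disagree.

yes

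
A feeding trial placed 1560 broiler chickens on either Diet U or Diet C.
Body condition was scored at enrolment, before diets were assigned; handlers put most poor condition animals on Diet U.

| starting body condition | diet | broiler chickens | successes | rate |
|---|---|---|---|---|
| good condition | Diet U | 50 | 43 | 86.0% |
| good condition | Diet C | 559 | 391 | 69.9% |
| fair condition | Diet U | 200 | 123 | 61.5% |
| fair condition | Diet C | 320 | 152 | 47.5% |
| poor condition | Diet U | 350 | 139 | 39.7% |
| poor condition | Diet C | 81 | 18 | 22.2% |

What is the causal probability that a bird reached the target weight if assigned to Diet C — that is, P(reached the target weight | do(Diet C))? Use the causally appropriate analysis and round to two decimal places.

Starting body condition is set before the diet has any effect — it is not caused by the diet — and it independently drives the outcome. That makes it a confounder, so the causal comparison is within starting body condition levels.
Standardising Diet C to the population starting body condition mix: 0.390·391/559 + 0.333·152/320 + 0.276·18/81 = 0.493.

0.49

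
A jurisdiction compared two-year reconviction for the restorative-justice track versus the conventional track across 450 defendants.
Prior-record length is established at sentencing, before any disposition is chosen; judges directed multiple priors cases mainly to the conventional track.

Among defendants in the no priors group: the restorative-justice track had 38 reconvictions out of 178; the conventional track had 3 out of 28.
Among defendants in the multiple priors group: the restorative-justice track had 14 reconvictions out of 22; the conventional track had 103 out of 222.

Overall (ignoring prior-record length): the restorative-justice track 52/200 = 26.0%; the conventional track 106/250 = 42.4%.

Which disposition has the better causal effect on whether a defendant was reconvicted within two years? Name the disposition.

the conventional track

Within every prior-record length level the conventional track has the lower rate, yet pooled the restorative-justice track does — Simpson's reversal.
Here prior-record length is a common cause — it drives both which disposition a case falls under and the outcome. The crude comparison mixes populations; the stratum-specific rates are the causally relevant ones.
Within each level — no priors: 21.3% vs 10.7%; multiple priors: 63.6% vs 46.4% — the conventional track is lower every time.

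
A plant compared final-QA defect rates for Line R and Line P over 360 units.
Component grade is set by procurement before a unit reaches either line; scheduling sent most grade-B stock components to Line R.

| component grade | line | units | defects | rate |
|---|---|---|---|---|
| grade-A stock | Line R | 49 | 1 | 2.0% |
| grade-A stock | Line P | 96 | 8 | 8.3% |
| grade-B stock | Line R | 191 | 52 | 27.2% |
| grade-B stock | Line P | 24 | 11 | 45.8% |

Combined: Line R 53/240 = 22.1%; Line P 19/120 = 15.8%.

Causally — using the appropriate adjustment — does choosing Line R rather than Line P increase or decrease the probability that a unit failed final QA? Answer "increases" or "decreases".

decreases

Nothing the line does changes component grade; the imbalance is an allocation artefact. With component grade also predicting the outcome, the pooled figure is confounded, and the within-stratum comparison is the causal one.
Within each level — grade-A stock: 2.0% vs 8.3%; grade-B stock: 27.2% vs 45.8% — Line R is lower every time.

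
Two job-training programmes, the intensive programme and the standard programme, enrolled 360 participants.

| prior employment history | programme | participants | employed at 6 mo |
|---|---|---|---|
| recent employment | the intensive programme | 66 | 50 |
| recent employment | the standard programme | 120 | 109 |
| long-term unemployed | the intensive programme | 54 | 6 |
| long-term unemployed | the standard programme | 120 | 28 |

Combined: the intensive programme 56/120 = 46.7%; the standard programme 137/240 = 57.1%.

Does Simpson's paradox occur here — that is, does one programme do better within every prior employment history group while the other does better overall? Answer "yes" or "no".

Within each prior employment history level (recent employment 75.8% vs 90.8%; long-term unemployed 11.1% vs 23.3%), the standard programme has the higher rate every time. Pooled: 46.7% vs 57.1% — the standard programme has the higher rate overall. They agree.

no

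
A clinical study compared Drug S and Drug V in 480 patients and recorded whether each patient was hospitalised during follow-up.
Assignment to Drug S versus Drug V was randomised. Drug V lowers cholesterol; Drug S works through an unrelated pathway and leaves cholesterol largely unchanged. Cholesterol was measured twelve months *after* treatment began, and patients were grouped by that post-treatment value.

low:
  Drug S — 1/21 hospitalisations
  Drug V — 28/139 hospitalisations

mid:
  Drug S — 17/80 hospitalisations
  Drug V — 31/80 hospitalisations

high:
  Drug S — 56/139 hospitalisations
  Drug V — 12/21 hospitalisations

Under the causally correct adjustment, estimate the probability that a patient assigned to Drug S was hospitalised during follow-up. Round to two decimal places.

0.31

Cholesterol is downstream of the drug. One should not condition on a consequence of treatment, so the overall rates are the right comparison.
So P(outcome | do(Drug S)) is just the pooled rate for Drug S: 74/240 = 0.308.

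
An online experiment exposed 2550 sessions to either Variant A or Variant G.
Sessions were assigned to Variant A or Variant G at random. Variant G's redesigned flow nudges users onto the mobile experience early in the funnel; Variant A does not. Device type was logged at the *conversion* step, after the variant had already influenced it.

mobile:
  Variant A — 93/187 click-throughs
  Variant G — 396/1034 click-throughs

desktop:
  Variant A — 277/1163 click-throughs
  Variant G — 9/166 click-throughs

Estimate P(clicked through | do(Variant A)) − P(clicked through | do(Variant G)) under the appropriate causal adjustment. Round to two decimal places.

-0.06

The stratified and pooled comparisons disagree (Variant A wins within each device type; Variant G wins overall), so the answer turns on the causal role of device type.
Device type is downstream of the variant. One should not condition on a consequence of treatment, so the overall rates are the right comparison.
The causal difference is the pooled difference: 0.274 − 0.338 = -0.063.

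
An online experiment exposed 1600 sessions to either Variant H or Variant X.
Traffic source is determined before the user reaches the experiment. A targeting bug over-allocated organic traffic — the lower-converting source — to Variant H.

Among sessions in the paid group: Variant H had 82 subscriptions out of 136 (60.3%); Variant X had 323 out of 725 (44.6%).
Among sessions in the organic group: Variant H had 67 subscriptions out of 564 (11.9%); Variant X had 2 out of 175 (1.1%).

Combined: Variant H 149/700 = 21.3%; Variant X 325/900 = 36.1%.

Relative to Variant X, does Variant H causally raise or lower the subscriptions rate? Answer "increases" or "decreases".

increases

Nothing the variant does changes traffic source; the imbalance is an allocation artefact. With traffic source also predicting the outcome, the pooled figure is confounded, and the within-stratum comparison is the causal one.
Within each level — paid: 60.3% vs 44.6%; organic: 11.9% vs 1.1% — Variant H is higher every time.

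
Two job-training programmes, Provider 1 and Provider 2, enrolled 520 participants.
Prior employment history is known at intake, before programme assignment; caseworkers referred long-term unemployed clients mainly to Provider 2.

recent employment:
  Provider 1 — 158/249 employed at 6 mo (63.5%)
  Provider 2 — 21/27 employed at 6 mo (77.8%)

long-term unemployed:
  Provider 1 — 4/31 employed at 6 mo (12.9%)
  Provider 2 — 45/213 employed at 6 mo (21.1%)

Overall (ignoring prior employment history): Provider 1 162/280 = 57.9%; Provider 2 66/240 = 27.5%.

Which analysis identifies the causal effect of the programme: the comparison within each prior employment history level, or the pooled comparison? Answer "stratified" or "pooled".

The stratified and pooled comparisons disagree (Provider 2 wins within each prior employment history; Provider 1 wins overall), so the answer turns on the causal role of prior employment history.
Prior employment history is set before the programme has any effect — it is not caused by the programme — and it independently drives the outcome. That makes it a confounder, so the causal comparison is within prior employment history levels.
Within each level — recent employment: 63.5% vs 77.8%; long-term unemployed: 12.9% vs 21.1% — Provider 2 is higher every time.

stratified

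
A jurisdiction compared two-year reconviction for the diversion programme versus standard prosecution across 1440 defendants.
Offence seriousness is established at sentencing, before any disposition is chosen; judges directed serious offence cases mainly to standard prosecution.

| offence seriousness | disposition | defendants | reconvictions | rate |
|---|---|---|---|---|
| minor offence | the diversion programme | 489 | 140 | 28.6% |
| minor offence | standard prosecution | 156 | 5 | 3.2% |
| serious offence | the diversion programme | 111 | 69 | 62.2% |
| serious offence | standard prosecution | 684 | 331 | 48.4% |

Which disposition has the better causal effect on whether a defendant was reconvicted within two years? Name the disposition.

Offence seriousness satisfies the back-door criterion: it is not a descendant of the disposition, and it blocks the spurious path from disposition to outcome. Adjusting for it (i.e., using the within-offence seriousness rates) gives the causal effect.
Within each level — minor offence: 28.6% vs 3.2%; serious offence: 62.2% vs 48.4% — standard prosecution is lower every time.

standard prosecution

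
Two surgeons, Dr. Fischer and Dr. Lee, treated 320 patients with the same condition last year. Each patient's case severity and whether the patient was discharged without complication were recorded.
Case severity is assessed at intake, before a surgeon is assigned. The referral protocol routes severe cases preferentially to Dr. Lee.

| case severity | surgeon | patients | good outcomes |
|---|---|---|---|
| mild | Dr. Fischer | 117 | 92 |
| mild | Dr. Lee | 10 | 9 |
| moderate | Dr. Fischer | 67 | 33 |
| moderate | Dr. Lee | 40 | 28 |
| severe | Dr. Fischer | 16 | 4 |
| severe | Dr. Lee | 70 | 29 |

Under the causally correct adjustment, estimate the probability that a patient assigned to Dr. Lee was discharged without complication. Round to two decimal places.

Within every case severity level Dr. Lee has the higher rate, yet pooled Dr. Fischer does — Simpson's reversal.
Case severity is set before the surgeon has any effect — it is not caused by the surgeon — and it independently drives the outcome. That makes it a confounder, so the causal comparison is within case severity levels.
Standardising Dr. Lee to the population case severity mix: 0.397·9/10 + 0.334·28/40 + 0.269·29/70 = 0.703.

0.70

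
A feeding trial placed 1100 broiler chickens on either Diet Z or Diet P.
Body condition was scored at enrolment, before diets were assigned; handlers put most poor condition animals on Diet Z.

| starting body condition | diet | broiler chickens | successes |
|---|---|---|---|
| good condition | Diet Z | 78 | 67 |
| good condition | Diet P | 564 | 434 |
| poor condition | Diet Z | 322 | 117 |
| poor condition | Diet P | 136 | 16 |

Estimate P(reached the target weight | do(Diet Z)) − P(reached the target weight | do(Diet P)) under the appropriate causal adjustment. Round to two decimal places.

+0.15

Starting body condition satisfies the back-door criterion: it is not a descendant of the diet, and it blocks the spurious path from diet to outcome. Adjusting for it (i.e., using the within-starting body condition rates) gives the causal effect.
Adjusting over the population distribution of starting body condition: 0.584·(0.859−0.770) + 0.416·(0.363−0.118) = +0.155.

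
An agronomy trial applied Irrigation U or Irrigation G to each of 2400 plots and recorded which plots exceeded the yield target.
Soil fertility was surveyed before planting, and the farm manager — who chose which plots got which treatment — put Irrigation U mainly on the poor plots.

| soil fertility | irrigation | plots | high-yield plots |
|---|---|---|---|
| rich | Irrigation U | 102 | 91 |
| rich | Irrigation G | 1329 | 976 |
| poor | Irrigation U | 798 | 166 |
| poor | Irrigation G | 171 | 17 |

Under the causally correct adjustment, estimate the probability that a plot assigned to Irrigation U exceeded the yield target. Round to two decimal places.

Irrigation U is higher inside every soil fertility stratum but Irrigation G is higher in aggregate. Whether to stratify depends on how soil fertility relates to the irrigation.
The imbalance in soil fertility arose from how plots were allocated, not from anything the irrigation did; and soil fertility independently affects the outcome. The pooled gap is confounded — condition on soil fertility.
Standardising Irrigation U to the population soil fertility mix: 0.596·91/102 + 0.404·166/798 = 0.616.

0.62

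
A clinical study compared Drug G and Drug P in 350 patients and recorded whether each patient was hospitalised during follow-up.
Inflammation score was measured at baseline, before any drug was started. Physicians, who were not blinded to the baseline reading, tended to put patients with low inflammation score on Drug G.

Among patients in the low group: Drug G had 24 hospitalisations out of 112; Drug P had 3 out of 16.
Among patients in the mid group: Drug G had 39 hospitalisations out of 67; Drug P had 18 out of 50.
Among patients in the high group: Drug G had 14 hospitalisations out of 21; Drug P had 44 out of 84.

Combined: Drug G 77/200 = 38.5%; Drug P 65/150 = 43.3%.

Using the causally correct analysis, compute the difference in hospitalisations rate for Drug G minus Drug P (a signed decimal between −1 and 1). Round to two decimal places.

+0.13

The stratified and pooled comparisons disagree (Drug P wins within each inflammation score; Drug G wins overall), so the answer turns on the causal role of inflammation score.
Inflammation score satisfies the back-door criterion: it is not a descendant of the drug, and it blocks the spurious path from drug to outcome. Adjusting for it (i.e., using the within-inflammation score rates) gives the causal effect.
Adjusting over the population distribution of inflammation score: 0.366·(0.214−0.188) + 0.334·(0.582−0.360) + 0.300·(0.667−0.524) = +0.127.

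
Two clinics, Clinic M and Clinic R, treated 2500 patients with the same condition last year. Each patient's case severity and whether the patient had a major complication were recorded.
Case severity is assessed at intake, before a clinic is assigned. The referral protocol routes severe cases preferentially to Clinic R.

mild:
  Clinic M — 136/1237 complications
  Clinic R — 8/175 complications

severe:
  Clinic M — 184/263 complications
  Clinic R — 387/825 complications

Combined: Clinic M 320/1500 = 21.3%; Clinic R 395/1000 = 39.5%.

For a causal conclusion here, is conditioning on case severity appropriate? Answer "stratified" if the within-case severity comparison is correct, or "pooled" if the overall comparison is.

stratified

Since case severity is a pre-existing factor (not a product of the clinic) and it affects the outcome on its own, it is a confounder. The stratified rates, not the pooled rate, identify the causal effect.
Within each level — mild: 11.0% vs 4.6%; severe: 70.0% vs 46.9% — Clinic R is lower every time.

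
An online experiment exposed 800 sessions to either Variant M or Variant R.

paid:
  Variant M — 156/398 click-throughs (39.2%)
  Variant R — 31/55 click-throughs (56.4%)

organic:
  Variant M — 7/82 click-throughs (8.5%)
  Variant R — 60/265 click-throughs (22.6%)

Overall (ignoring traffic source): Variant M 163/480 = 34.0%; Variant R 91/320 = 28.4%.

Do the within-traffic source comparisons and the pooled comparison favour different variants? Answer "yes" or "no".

yes

Within each traffic source level (paid 39.2% vs 56.4%; organic 8.5% vs 22.6%), Variant R has the higher rate every time. Pooled: 34.0% vs 28.4% — Variant M has the higher rate overall. The two comparisons disagree.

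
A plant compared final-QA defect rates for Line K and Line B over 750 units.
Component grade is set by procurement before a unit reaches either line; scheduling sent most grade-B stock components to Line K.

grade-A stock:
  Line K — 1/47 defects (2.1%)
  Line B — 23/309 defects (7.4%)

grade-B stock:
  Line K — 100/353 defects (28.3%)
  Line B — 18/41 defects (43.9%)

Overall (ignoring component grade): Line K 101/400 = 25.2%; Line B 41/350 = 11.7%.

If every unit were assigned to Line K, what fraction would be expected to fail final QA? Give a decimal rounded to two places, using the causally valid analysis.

The stratified and pooled comparisons disagree (Line K wins within each component grade; Line B wins overall), so the answer turns on the causal role of component grade.
Here component grade is a common cause — it drives both which line a case falls under and the outcome. The crude comparison mixes populations; the stratum-specific rates are the causally relevant ones.
Standardising Line K to the population component grade mix: 0.475·1/47 + 0.525·100/353 = 0.159.

0.16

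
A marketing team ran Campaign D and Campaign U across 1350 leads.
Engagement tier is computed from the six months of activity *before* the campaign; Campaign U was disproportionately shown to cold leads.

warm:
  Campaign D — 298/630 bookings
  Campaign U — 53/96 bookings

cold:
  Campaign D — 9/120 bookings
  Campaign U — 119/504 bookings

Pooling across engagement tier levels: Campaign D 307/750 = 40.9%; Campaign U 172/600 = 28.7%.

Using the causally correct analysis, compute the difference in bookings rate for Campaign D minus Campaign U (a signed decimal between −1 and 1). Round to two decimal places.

-0.12

Engagement tier is set before the campaign has any effect — it is not caused by the campaign — and it independently drives the outcome. That makes it a confounder, so the causal comparison is within engagement tier levels.
Adjusting over the population distribution of engagement tier: 0.538·(0.473−0.552) + 0.462·(0.075−0.236) = -0.117.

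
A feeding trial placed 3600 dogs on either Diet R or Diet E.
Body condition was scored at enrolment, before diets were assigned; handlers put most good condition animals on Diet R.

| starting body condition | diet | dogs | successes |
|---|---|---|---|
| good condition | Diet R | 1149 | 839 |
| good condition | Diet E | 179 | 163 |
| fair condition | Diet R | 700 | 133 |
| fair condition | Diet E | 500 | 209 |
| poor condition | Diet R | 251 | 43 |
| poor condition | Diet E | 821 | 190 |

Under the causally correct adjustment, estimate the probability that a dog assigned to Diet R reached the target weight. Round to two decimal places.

Nothing the diet does changes starting body condition; the imbalance is an allocation artefact. With starting body condition also predicting the outcome, the pooled figure is confounded, and the within-stratum comparison is the causal one.
Standardising Diet R to the population starting body condition mix: 0.369·839/1149 + 0.333·133/700 + 0.298·43/251 = 0.384.

0.38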